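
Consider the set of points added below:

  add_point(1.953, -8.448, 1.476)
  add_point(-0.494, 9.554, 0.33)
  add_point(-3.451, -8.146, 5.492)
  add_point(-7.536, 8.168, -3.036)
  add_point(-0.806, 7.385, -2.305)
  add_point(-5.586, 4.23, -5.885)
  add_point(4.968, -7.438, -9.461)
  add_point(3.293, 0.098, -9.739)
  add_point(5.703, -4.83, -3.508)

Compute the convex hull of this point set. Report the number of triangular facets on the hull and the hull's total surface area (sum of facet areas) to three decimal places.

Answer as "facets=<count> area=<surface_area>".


facets=14 area=591.008

9 of the 9 inputs are extreme points: [0, 1, 2, 3, 4, 5, 6, 7, 8].

Area of each hull facet:
  f1: (p1, p2, p3) → 72.6781
  f2: (p0, p6, p8) → 21.9019
  f3: (p0, p6, p2) → 23.9962
  f4: (p0, p1, p8) → 57.9357
  f5: (p0, p1, p2) → 60.9390
  f6: (p4, p1, p3) → 11.6193
  f7: (p7, p1, p8) → 59.3484
  f8: (p7, p6, p8) → 23.8312
  f9: (p7, p4, p1) → 8.7500
  f10: (p7, p4, p3) → 35.4849
  f11: (p5, p7, p3) → 16.2158
  f12: (p5, p7, p6) → 33.8753
  f13: (p5, p2, p3) → 43.1748
  f14: (p5, p6, p2) → 121.2570
Σ area = 591.008

Euler characteristic 9−21+14 = 2 ✓


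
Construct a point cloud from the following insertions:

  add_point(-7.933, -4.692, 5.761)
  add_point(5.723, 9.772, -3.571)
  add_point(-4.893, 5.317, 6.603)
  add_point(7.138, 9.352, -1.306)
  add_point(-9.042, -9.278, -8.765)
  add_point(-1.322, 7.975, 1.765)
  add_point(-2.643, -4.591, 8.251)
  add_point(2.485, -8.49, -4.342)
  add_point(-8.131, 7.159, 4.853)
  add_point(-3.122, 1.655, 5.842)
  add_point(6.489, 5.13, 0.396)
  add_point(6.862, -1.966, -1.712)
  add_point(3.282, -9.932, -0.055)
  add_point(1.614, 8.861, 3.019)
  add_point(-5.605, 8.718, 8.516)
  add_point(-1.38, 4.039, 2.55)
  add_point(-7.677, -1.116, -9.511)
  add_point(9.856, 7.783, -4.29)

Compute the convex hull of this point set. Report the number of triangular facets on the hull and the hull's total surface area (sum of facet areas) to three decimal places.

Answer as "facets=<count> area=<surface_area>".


facets=24 area=1077.715

14 of the 18 inputs are extreme points: [0, 1, 3, 4, 6, 7, 8, 10, 11, 12, 13, 14, 16, 17].

Per-facet area ½‖(b−a)×(c−a)‖:
  f1: (p0, p12, p4) → 92.7415
  f2: (p16, p17, p4) → 70.6822
  f3: (p7, p17, p4) → 99.0445
  f4: (p7, p12, p4) → 24.9937
  f5: (p6, p0, p14) → 39.2827
  f6: (p6, p0, p12) → 33.2884
  f7: (p6, p10, p14) → 92.8822
  f8: (p1, p16, p17) → 39.7448
  f9: (p11, p7, p17) → 26.0056
  f10: (p11, p7, p12) → 18.8354
  f11: (p11, p10, p17) → 23.2197
  f12: (p11, p6, p12) → 51.0449
  f13: (p11, p6, p10) → 51.8645
  f14: (p3, p1, p17) → 5.7443
  f15: (p3, p1, p14) → 21.6494
  f16: (p3, p10, p17) → 9.9557
  f17: (p8, p1, p14) → 38.4974
  f18: (p8, p1, p16) → 125.5089
  f19: (p8, p16, p4) → 62.9024
  f20: (p8, p0, p4) → 88.4403
  f21: (p8, p0, p14) → 27.0487
  f22: (p13, p10, p14) → 17.7585
  f23: (p13, p3, p14) → 1.7784
  f24: (p13, p3, p10) → 14.8010
Σ area = 1077.715

Euler: V−E+F = 14−36+24 = 2.


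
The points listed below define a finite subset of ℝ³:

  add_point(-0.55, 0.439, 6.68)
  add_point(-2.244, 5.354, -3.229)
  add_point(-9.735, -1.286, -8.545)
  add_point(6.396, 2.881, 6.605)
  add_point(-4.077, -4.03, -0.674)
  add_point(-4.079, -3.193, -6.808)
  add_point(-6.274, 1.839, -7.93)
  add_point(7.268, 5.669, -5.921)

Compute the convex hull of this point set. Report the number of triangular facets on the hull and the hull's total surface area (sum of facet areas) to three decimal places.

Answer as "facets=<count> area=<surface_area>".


facets=12 area=470.180

8 of the 8 inputs are extreme points: [0, 1, 2, 3, 4, 5, 6, 7].

Facet areas (half cross-product norm):
  f1: (p0, p4, p2) → 33.4604
  f2: (p1, p0, p2) → 61.2667
  f3: (p5, p7, p2) → 37.6085
  f4: (p5, p4, p2) → 18.2396
  f5: (p3, p0, p4) → 29.4706
  f6: (p3, p5, p7) → 92.0204
  f7: (p3, p5, p4) → 40.4751
  f8: (p3, p1, p7) → 59.8825
  f9: (p3, p1, p0) → 41.1937
  f10: (p6, p7, p2) → 14.6794
  f11: (p6, p1, p2) → 9.3189
  f12: (p6, p1, p7) → 32.5645
Σ area = 470.180

Euler: V−E+F = 8−18+12 = 2.


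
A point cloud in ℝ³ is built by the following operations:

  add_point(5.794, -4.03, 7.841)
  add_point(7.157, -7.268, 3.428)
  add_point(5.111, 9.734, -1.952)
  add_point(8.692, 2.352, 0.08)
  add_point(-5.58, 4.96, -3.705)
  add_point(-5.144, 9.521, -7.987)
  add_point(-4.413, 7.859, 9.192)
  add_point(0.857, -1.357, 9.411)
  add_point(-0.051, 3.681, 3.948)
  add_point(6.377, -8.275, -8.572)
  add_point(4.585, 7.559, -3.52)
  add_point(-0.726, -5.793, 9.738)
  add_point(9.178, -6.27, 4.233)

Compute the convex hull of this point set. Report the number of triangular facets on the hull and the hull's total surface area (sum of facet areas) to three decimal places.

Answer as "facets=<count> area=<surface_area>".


facets=20 area=957.395

12 of the 13 inputs are extreme points: [0, 1, 2, 3, 4, 5, 6, 7, 9, 10, 11, 12].

Triangle areas on the boundary:
  f1: (p5, p9, p4) → 55.3761
  f2: (p5, p6, p4) → 36.0691
  f3: (p5, p6, p2) → 86.5800
  f4: (p3, p9, p12) → 60.7406
  f5: (p3, p9, p2) → 52.5249
  f6: (p3, p6, p2) → 62.4480
  f7: (p11, p9, p4) → 150.9506
  f8: (p11, p6, p4) → 92.8306
  f9: (p10, p9, p2) → 9.6295
  f10: (p10, p5, p2) → 14.3414
  f11: (p10, p5, p9) → 90.0419
  f12: (p0, p3, p12) → 25.8450
  f13: (p0, p3, p6) → 80.2634
  f14: (p0, p11, p12) → 14.3901
  f15: (p1, p9, p12) → 13.0800
  f16: (p1, p11, p12) → 11.2754
  f17: (p1, p11, p9) → 50.2870
  f18: (p7, p11, p6) → 19.0389
  f19: (p7, p0, p6) → 18.0341
  f20: (p7, p0, p11) → 13.6481
Σ area = 957.395

Euler: V−E+F = 12−30+20 = 2.


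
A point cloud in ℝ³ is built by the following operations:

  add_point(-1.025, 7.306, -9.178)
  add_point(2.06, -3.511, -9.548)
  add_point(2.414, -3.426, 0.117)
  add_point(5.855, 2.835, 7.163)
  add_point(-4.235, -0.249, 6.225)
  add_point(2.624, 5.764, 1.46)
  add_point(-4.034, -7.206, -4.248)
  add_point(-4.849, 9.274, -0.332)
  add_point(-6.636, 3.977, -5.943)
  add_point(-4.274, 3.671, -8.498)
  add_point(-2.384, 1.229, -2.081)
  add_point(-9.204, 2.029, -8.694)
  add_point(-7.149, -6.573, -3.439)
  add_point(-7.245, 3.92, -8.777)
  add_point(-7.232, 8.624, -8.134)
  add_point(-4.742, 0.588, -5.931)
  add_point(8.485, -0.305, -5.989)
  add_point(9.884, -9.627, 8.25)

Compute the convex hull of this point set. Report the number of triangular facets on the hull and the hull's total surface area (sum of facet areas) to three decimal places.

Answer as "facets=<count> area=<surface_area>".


facets=22 area=1025.245

Points on the hull: [0, 1, 3, 4, 5, 6, 7, 11, 12, 13, 14, 16, 17] (13 of 18).

Facet areas (half cross-product norm):
  f1: (p4, p7, p11) → 68.5950
  f2: (p0, p1, p11) → 52.5047
  f3: (p12, p4, p11) → 61.2568
  f4: (p12, p4, p17) → 101.6614
  f5: (p12, p1, p11) → 55.5776
  f6: (p14, p7, p11) → 27.4590
  f7: (p14, p0, p7) → 26.1537
  f8: (p5, p0, p7) → 40.3737
  f9: (p3, p4, p17) → 69.5846
  f10: (p3, p4, p7) → 60.7278
  f11: (p3, p5, p7) → 20.5287
  f12: (p6, p1, p17) → 83.6219
  f13: (p6, p12, p17) → 25.5839
  f14: (p6, p12, p1) → 10.1303
  f15: (p13, p0, p11) → 2.5790
  f16: (p13, p14, p11) → 4.7073
  f17: (p13, p14, p0) → 14.8834
  f18: (p16, p5, p0) → 59.0993
  f19: (p16, p3, p5) → 40.2980
  f20: (p16, p0, p1) → 44.3658
  f21: (p16, p1, p17) → 66.7866
  f22: (p16, p3, p17) → 88.7662
Σ area = 1025.245

Euler: V−E+F = 13−33+22 = 2.


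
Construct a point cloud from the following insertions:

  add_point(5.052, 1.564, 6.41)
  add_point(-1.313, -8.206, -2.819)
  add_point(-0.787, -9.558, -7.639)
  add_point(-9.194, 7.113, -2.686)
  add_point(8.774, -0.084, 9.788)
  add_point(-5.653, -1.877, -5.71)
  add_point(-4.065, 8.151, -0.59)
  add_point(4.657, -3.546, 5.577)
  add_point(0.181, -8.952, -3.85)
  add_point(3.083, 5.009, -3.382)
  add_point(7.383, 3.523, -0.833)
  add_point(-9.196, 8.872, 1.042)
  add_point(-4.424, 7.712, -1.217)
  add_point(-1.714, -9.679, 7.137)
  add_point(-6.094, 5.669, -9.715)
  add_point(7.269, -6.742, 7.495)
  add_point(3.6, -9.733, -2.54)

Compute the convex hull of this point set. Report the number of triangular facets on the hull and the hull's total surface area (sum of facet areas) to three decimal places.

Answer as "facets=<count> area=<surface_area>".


facets=20 area=981.881

Hull vertices (12/17): indices [2, 3, 4, 5, 6, 9, 10, 11, 13, 14, 15, 16].

Triangle areas on the boundary:
  f1: (p13, p4, p11) → 145.3258
  f2: (p15, p13, p4) → 29.5347
  f3: (p15, p13, p16) → 47.3196
  f4: (p15, p10, p4) → 40.6762
  f5: (p15, p10, p16) → 68.4851
  f6: (p3, p14, p11) → 7.2744
  f7: (p3, p13, p11) → 42.8124
  f8: (p2, p13, p16) → 34.7902
  f9: (p2, p10, p16) → 45.2984
  f10: (p2, p10, p14) → 117.3048
  f11: (p6, p14, p11) → 26.0824
  f12: (p6, p4, p11) → 41.9302
  f13: (p6, p10, p4) → 68.1619
  f14: (p5, p3, p14) → 32.4762
  f15: (p5, p2, p14) → 29.9101
  f16: (p5, p3, p13) → 75.3344
  f17: (p5, p2, p13) → 66.9125
  f18: (p9, p10, p14) → 6.9118
  f19: (p9, p6, p14) → 38.9863
  f20: (p9, p6, p10) → 16.3536
Σ area = 981.881

Check V−E+F: 12 − 30 + 20 = 2.


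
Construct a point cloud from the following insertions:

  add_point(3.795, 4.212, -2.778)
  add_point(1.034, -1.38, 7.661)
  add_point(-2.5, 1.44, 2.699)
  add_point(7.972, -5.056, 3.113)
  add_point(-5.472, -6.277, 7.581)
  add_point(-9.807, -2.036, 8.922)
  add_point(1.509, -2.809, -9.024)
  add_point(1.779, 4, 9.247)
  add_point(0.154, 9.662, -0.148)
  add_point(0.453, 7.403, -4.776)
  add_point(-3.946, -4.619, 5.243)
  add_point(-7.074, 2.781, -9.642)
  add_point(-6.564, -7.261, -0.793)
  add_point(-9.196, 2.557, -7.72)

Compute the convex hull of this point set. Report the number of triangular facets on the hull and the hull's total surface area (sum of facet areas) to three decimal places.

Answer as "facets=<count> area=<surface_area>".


12 of the 14 inputs are extreme points: [0, 1, 3, 4, 5, 6, 7, 8, 9, 11, 12, 13].

Per-facet area ½‖(b−a)×(c−a)‖:
  f1: (p7, p8, p5) → 72.1943
  f2: (p0, p7, p3) → 63.9995
  f3: (p0, p7, p8) → 38.6893
  f4: (p4, p12, p5) → 25.8586
  f5: (p4, p12, p3) → 59.4809
  f6: (p4, p7, p5) → 38.7385
  f7: (p13, p12, p5) → 70.6161
  f8: (p13, p12, p11) → 16.9504
  f9: (p13, p8, p5) → 112.4485
  f10: (p13, p11, p8) → 19.7664
  f11: (p6, p12, p3) → 81.1156
  f12: (p6, p12, p11) → 60.2862
  f13: (p6, p0, p3) → 56.0384
  f14: (p9, p11, p8) → 20.9947
  f15: (p9, p0, p8) → 12.9743
  f16: (p9, p6, p11) → 47.3374
  f17: (p9, p6, p0) → 24.3168
  f18: (p1, p7, p3) → 23.2364
  f19: (p1, p4, p3) → 34.4351
  f20: (p1, p4, p7) → 16.8978
Σ area = 896.375

Euler characteristic 12−30+20 = 2 ✓

facets=20 area=896.375


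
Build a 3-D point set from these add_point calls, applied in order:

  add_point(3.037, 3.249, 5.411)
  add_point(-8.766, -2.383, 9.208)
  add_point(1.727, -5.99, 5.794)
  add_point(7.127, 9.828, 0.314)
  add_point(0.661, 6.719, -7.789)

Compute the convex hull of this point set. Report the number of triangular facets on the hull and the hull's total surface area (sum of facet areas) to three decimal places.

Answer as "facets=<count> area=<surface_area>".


5 of the 5 inputs are extreme points: [0, 1, 2, 3, 4].

Area of each hull facet:
  f1: (p4, p3, p1) → 113.5821
  f2: (p4, p2, p1) → 108.0184
  f3: (p4, p2, p3) → 93.0938
  f4: (p0, p3, p1) → 35.3156
  f5: (p0, p2, p1) → 53.4344
  f6: (p0, p2, p3) → 26.7561
Σ area = 430.200

Euler characteristic 5−9+6 = 2 ✓

facets=6 area=430.200


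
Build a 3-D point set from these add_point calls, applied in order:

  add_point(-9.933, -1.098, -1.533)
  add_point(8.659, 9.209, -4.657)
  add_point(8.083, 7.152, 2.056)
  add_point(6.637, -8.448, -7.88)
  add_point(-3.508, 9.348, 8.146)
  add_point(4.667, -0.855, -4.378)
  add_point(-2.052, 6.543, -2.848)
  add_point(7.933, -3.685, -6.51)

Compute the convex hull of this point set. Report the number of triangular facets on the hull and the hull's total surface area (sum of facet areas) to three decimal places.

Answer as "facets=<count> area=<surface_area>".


facets=10 area=695.840

Hull vertices (7/8): indices [0, 1, 2, 3, 4, 6, 7].

Facet areas (half cross-product norm):
  f1: (p4, p3, p0) → 149.1871
  f2: (p2, p4, p1) → 41.5176
  f3: (p2, p4, p3) → 116.8116
  f4: (p6, p3, p0) → 97.7672
  f5: (p6, p3, p1) → 95.9930
  f6: (p6, p4, p0) → 63.1932
  f7: (p6, p4, p1) → 62.4230
  f8: (p7, p3, p1) → 7.9959
  f9: (p7, p2, p1) → 45.3791
  f10: (p7, p2, p3) → 15.5723
Σ area = 695.840

Euler characteristic 7−15+10 = 2 ✓


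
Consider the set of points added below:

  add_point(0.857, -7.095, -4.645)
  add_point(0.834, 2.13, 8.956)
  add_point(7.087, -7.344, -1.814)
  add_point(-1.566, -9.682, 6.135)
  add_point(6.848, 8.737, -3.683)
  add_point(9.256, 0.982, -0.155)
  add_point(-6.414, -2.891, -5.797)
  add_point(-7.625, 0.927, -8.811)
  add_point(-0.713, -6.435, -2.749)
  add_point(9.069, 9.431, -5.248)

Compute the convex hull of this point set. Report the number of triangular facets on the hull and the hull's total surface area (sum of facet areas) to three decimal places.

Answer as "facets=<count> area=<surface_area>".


9 of the 10 inputs are extreme points: [0, 1, 2, 3, 4, 5, 6, 7, 9].

Triangle areas on the boundary:
  f1: (p1, p3, p7) → 114.4524
  f2: (p1, p3, p5) → 76.5329
  f3: (p9, p1, p5) → 58.9106
  f4: (p2, p3, p5) → 50.9719
  f5: (p2, p9, p5) → 30.3889
  f6: (p4, p1, p7) → 128.1042
  f7: (p4, p9, p7) → 19.1119
  f8: (p4, p9, p1) → 10.7342
  f9: (p0, p9, p7) → 109.6591
  f10: (p0, p2, p9) → 59.0116
  f11: (p0, p2, p3) → 38.0128
  f12: (p6, p3, p7) → 13.5577
  f13: (p6, p0, p7) → 15.8383
  f14: (p6, p0, p3) → 48.0166
Σ area = 773.303

Check V−E+F: 9 − 21 + 14 = 2.

facets=14 area=773.303


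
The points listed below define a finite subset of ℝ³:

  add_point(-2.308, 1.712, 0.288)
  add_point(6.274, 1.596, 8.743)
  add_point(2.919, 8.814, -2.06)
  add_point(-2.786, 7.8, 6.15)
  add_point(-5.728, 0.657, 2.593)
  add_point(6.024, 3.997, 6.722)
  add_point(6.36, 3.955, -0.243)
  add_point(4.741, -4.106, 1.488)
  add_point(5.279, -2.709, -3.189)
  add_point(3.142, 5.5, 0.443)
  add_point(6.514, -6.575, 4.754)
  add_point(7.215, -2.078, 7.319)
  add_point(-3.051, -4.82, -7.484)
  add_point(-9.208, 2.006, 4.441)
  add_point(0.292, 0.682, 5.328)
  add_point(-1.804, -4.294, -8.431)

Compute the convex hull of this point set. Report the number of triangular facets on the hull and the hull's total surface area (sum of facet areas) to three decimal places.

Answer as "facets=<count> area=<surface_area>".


facets=18 area=675.503

Hull vertices (11/16): indices [1, 2, 3, 5, 6, 8, 10, 11, 12, 13, 15].

Facet areas (half cross-product norm):
  f1: (p15, p2, p13) → 105.2040
  f2: (p3, p2, p13) → 41.9471
  f3: (p10, p11, p13) → 44.8401
  f4: (p5, p3, p2) → 43.5646
  f5: (p12, p15, p13) → 9.7727
  f6: (p12, p10, p13) → 111.5330
  f7: (p12, p10, p15) → 12.9067
  f8: (p8, p15, p2) → 52.7647
  f9: (p8, p10, p15) → 33.2378
  f10: (p1, p5, p11) → 5.5788
  f11: (p1, p5, p3) → 13.7833
  f12: (p1, p11, p13) → 32.1762
  f13: (p1, p3, p13) → 47.9165
  f14: (p6, p10, p11) → 25.1158
  f15: (p6, p8, p10) → 32.8470
  f16: (p6, p5, p11) → 21.6137
  f17: (p6, p5, p2) → 20.9569
  f18: (p6, p8, p2) → 19.7439
Σ area = 675.503

Euler: V−E+F = 11−27+18 = 2.


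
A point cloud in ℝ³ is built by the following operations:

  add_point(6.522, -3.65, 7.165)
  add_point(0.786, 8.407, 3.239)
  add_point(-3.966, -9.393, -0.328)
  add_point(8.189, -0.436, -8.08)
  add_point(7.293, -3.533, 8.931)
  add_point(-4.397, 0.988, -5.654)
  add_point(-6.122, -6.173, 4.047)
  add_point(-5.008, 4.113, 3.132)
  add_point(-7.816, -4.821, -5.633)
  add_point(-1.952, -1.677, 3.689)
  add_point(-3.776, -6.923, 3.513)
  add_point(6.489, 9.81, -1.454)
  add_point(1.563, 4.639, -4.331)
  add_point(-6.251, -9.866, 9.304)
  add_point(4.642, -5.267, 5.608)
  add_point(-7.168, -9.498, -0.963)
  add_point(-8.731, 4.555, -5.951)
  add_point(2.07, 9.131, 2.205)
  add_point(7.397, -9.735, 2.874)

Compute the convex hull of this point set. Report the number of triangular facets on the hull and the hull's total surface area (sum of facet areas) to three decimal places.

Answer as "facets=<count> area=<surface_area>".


Hull vertices (12/19): indices [1, 2, 3, 4, 7, 8, 11, 13, 15, 16, 17, 18].

Triangle areas on the boundary:
  f1: (p11, p3, p16) → 98.8458
  f2: (p4, p11, p3) → 98.3487
  f3: (p15, p13, p16) → 71.7186
  f4: (p1, p4, p13) → 110.1133
  f5: (p8, p3, p16) → 77.8736
  f6: (p8, p15, p16) → 21.2658
  f7: (p8, p15, p3) → 54.6455
  f8: (p2, p15, p3) → 21.5182
  f9: (p7, p13, p16) → 69.6002
  f10: (p7, p1, p16) → 33.8995
  f11: (p7, p1, p13) → 44.1481
  f12: (p17, p11, p16) → 39.9130
  f13: (p17, p1, p16) → 12.0958
  f14: (p17, p4, p11) → 43.7914
  f15: (p17, p1, p4) → 12.9070
  f16: (p18, p15, p13) → 73.0572
  f17: (p18, p2, p15) → 1.9214
  f18: (p18, p4, p13) → 62.3395
  f19: (p18, p2, p3) → 83.7114
  f20: (p18, p4, p3) → 62.2268
Σ area = 1093.941

Euler: V−E+F = 12−30+20 = 2.

facets=20 area=1093.941


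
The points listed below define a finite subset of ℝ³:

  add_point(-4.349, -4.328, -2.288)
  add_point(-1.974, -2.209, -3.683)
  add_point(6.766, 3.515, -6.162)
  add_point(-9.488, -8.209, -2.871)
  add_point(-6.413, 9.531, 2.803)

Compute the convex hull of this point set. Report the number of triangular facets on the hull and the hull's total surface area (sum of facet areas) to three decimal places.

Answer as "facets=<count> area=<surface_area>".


facets=4 area=308.719

Extreme-point indices: [0, 2, 3, 4] — 4 of 5 on the boundary.

Area of each hull facet:
  f1: (p4, p2, p3) → 149.7733
  f2: (p0, p2, p3) → 16.4987
  f3: (p0, p4, p3) → 42.3171
  f4: (p0, p4, p2) → 100.1299
Σ area = 308.719

Check V−E+F: 4 − 6 + 4 = 2.


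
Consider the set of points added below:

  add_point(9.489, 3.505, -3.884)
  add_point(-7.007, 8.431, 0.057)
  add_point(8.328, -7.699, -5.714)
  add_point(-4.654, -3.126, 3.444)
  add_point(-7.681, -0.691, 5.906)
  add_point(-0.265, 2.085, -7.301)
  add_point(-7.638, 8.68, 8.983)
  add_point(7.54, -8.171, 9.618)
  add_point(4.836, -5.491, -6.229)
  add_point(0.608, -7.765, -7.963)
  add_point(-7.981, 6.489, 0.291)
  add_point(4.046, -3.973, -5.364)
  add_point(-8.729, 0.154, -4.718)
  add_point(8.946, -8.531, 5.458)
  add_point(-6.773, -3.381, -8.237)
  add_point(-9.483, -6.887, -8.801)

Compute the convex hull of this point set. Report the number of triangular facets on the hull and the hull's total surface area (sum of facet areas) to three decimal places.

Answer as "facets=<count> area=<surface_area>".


Extreme-point indices: [0, 1, 2, 4, 5, 6, 7, 9, 10, 12, 13, 14, 15] — 13 of 16 on the boundary.

Area of each hull facet:
  f1: (p7, p6, p0) → 183.7659
  f2: (p1, p6, p0) → 75.5040
  f3: (p4, p6, p15) → 60.0061
  f4: (p4, p7, p15) → 138.2666
  f5: (p4, p7, p6) → 80.5550
  f6: (p13, p7, p0) → 28.5762
  f7: (p13, p2, p0) → 63.7450
  f8: (p13, p9, p2) → 42.5719
  f9: (p13, p7, p15) → 48.7734
  f10: (p13, p9, p15) → 64.4635
  f11: (p5, p1, p0) → 59.6301
  f12: (p5, p9, p15) → 49.6509
  f13: (p5, p2, p0) → 57.1216
  f14: (p5, p9, p2) → 39.7806
  f15: (p10, p1, p6) → 9.7172
  f16: (p14, p5, p15) → 4.0433
  f17: (p14, p5, p1) → 50.5469
  f18: (p12, p14, p15) → 11.0724
  f19: (p12, p14, p1) → 14.8611
  f20: (p12, p10, p1) → 6.5852
  f21: (p12, p6, p15) → 30.9746
  f22: (p12, p10, p6) → 22.1755
Σ area = 1142.387

Euler: V−E+F = 13−33+22 = 2.

facets=22 area=1142.387


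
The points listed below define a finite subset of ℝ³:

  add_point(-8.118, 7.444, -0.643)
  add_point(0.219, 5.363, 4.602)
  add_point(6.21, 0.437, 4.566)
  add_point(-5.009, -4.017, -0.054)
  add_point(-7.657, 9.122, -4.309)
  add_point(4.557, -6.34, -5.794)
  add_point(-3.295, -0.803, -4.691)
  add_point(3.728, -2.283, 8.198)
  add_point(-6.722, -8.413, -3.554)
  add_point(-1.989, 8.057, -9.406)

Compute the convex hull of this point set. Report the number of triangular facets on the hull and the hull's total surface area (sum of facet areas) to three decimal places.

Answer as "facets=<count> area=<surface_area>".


facets=14 area=703.078

Extreme-point indices: [0, 1, 2, 3, 4, 5, 7, 8, 9] — 9 of 10 on the boundary.

Triangle areas on the boundary:
  f1: (p5, p9, p2) → 98.2581
  f2: (p5, p9, p8) → 93.0622
  f3: (p7, p5, p2) → 31.4046
  f4: (p7, p5, p8) → 83.7083
  f5: (p4, p8, p0) → 31.9316
  f6: (p4, p9, p8) → 66.8867
  f7: (p1, p7, p0) → 33.1051
  f8: (p1, p7, p2) → 20.0418
  f9: (p1, p4, p0) → 18.1150
  f10: (p1, p9, p2) → 54.4491
  f11: (p1, p4, p9) → 47.9724
  f12: (p3, p8, p0) → 27.5221
  f13: (p3, p7, p0) → 71.9291
  f14: (p3, p7, p8) → 24.6914
Σ area = 703.078

Check V−E+F: 9 − 21 + 14 = 2.


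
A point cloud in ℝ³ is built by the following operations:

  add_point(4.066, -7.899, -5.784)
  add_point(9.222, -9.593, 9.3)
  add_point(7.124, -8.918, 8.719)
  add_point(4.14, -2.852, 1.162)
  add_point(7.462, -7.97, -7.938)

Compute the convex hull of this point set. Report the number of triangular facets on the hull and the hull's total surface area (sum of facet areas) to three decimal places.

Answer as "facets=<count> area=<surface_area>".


Extreme-point indices: [0, 1, 2, 3, 4] — 5 of 5 on the boundary.

Triangle areas on the boundary:
  f1: (p4, p1, p0) → 31.3707
  f2: (p4, p3, p0) → 15.5372
  f3: (p4, p3, p1) → 63.2273
  f4: (p2, p1, p0) → 15.0454
  f5: (p2, p3, p0) → 42.1049
  f6: (p2, p3, p1) → 8.8972
Σ area = 176.183

Euler: V−E+F = 5−9+6 = 2.

facets=6 area=176.183


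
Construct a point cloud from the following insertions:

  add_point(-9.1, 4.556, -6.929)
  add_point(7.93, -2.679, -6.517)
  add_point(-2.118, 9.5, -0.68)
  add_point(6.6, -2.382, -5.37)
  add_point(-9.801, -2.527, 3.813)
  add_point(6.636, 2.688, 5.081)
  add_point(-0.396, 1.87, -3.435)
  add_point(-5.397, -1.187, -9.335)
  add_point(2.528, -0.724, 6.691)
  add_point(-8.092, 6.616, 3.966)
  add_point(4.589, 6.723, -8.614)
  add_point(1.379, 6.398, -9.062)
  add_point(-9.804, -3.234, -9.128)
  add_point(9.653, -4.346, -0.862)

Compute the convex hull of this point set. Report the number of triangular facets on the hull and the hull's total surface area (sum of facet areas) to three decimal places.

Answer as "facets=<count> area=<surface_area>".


12 of the 14 inputs are extreme points: [0, 1, 2, 4, 5, 7, 8, 9, 10, 11, 12, 13].

Facet areas (half cross-product norm):
  f1: (p4, p13, p12) → 126.4773
  f2: (p4, p8, p13) → 63.6940
  f3: (p1, p13, p12) → 50.4050
  f4: (p1, p10, p13) → 26.5229
  f5: (p0, p4, p12) → 49.8367
  f6: (p5, p10, p2) → 65.2829
  f7: (p5, p8, p13) → 27.0046
  f8: (p5, p10, p13) → 65.8408
  f9: (p9, p4, p8) → 56.3664
  f10: (p9, p5, p2) → 50.5282
  f11: (p9, p5, p8) → 36.1047
  f12: (p9, p0, p2) → 40.7324
  f13: (p9, p0, p4) → 50.5803
  f14: (p7, p1, p12) → 18.7508
  f15: (p7, p1, p10) → 61.9784
  f16: (p11, p10, p2) → 15.2935
  f17: (p11, p0, p2) → 45.9991
  f18: (p11, p7, p10) → 11.2477
  f19: (p11, p0, p12) → 43.2528
  f20: (p11, p7, p12) → 9.9220
Σ area = 915.820

Euler characteristic 12−30+20 = 2 ✓

facets=20 area=915.820


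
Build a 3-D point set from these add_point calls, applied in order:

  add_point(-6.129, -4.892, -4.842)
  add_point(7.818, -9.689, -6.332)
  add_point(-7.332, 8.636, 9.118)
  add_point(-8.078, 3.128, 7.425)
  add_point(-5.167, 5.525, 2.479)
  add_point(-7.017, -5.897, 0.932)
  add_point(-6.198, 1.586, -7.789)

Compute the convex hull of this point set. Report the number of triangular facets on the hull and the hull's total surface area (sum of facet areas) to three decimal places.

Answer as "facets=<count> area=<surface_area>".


Hull vertices (7/7): indices [0, 1, 2, 3, 4, 5, 6].

Triangle areas on the boundary:
  f1: (p2, p1, p3) → 58.6038
  f2: (p6, p2, p3) → 41.6385
  f3: (p5, p1, p3) → 81.2295
  f4: (p5, p6, p3) → 64.1372
  f5: (p4, p2, p1) → 49.9461
  f6: (p4, p6, p1) → 99.3899
  f7: (p4, p6, p2) → 15.9423
  f8: (p0, p6, p1) → 50.9090
  f9: (p0, p5, p1) → 43.1860
  f10: (p0, p5, p6) → 17.5304
Σ area = 522.513

Check V−E+F: 7 − 15 + 10 = 2.

facets=10 area=522.513


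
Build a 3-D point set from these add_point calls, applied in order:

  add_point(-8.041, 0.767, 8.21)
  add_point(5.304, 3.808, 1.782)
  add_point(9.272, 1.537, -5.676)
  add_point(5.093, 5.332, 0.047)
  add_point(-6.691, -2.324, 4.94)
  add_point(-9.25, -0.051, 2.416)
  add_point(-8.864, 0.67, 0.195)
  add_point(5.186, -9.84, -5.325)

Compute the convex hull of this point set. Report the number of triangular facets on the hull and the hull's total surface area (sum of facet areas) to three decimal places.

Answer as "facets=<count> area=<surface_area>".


8 of the 8 inputs are extreme points: [0, 1, 2, 3, 4, 5, 6, 7].

Facet areas (half cross-product norm):
  f1: (p6, p7, p5) → 21.1726
  f2: (p6, p7, p2) → 107.0696
  f3: (p6, p3, p2) → 55.3913
  f4: (p6, p0, p5) → 3.8879
  f5: (p6, p3, p0) → 59.0436
  f6: (p4, p7, p5) → 35.4025
  f7: (p4, p0, p5) → 9.9270
  f8: (p4, p0, p7) → 18.5800
  f9: (p1, p0, p7) → 116.3367
  f10: (p1, p3, p0) → 16.2888
  f11: (p1, p7, p2) → 52.7801
  f12: (p1, p3, p2) → 9.1764
Σ area = 505.056

Check V−E+F: 8 − 18 + 12 = 2.

facets=12 area=505.056


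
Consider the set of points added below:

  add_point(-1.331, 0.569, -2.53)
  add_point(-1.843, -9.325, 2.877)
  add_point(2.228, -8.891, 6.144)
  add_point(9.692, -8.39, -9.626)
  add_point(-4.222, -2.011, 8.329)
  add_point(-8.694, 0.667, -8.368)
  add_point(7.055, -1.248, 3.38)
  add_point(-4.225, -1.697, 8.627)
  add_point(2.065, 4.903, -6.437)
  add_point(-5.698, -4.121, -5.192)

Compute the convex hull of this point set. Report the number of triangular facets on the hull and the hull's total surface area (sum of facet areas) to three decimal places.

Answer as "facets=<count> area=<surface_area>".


Extreme-point indices: [1, 2, 3, 4, 5, 6, 7, 8, 9] — 9 of 10 on the boundary.

Triangle areas on the boundary:
  f1: (p8, p3, p5) → 91.2309
  f2: (p7, p8, p5) → 97.7004
  f3: (p6, p8, p3) → 88.2515
  f4: (p6, p7, p8) → 78.5066
  f5: (p9, p3, p5) → 46.8587
  f6: (p9, p1, p5) → 12.6419
  f7: (p9, p1, p3) → 82.6384
  f8: (p4, p7, p5) → 3.1762
  f9: (p4, p1, p5) → 76.6419
  f10: (p2, p6, p7) → 46.3901
  f11: (p2, p4, p7) → 1.5451
  f12: (p2, p4, p1) → 24.0346
  f13: (p2, p6, p3) → 71.1675
  f14: (p2, p1, p3) → 44.4988
Σ area = 765.282

Check V−E+F: 9 − 21 + 14 = 2.

facets=14 area=765.282


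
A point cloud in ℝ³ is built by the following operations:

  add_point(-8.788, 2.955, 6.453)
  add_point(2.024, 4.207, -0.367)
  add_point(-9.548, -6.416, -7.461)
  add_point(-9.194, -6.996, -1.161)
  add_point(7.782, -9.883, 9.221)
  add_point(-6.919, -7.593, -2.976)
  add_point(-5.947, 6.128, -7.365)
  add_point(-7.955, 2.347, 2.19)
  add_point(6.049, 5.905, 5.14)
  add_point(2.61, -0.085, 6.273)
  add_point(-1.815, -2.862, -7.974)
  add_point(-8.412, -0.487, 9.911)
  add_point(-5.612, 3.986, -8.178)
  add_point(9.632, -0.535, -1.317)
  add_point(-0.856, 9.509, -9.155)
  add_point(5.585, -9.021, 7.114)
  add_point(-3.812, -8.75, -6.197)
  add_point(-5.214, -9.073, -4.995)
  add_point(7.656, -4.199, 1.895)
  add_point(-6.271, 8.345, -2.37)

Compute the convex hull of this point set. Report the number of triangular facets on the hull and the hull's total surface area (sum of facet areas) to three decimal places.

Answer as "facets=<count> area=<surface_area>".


facets=24 area=1190.686

14 of the 20 inputs are extreme points: [0, 2, 3, 4, 6, 8, 10, 11, 12, 13, 14, 16, 17, 19].

Facet areas (half cross-product norm):
  f1: (p10, p14, p2) → 46.3427
  f2: (p10, p14, p13) → 82.2573
  f3: (p3, p4, p11) → 117.2223
  f4: (p16, p4, p13) → 114.4438
  f5: (p16, p10, p13) → 41.6740
  f6: (p16, p10, p2) → 20.3088
  f7: (p6, p19, p2) → 33.0496
  f8: (p6, p19, p14) → 17.3624
  f9: (p0, p19, p2) → 82.1325
  f10: (p0, p3, p2) → 33.6064
  f11: (p0, p3, p11) → 30.4264
  f12: (p17, p3, p4) → 56.9037
  f13: (p17, p16, p4) → 18.0657
  f14: (p17, p3, p2) → 15.2925
  f15: (p17, p16, p2) → 5.1751
  f16: (p12, p14, p2) → 14.2110
  f17: (p12, p6, p2) → 7.9151
  f18: (p12, p6, p14) → 7.0846
  f19: (p8, p0, p19) → 74.0006
  f20: (p8, p0, p11) → 36.8717
  f21: (p8, p19, p14) → 63.7578
  f22: (p8, p4, p11) → 126.7458
  f23: (p8, p14, p13) → 76.6085
  f24: (p8, p4, p13) → 69.2274
Σ area = 1190.686

Euler characteristic 14−36+24 = 2 ✓


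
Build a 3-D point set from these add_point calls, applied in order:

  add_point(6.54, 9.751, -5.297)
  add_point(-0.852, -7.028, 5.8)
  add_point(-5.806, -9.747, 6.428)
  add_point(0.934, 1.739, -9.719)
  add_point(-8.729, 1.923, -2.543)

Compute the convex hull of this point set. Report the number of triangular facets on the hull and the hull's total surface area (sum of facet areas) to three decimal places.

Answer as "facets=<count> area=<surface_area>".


facets=6 area=461.506

Points on the hull: [0, 1, 2, 3, 4] (5 of 5).

Facet areas (half cross-product norm):
  f1: (p3, p0, p4) → 63.7366
  f2: (p3, p2, p4) → 88.7114
  f3: (p1, p0, p4) → 125.7130
  f4: (p1, p2, p4) → 41.1014
  f5: (p1, p3, p0) → 95.9462
  f6: (p1, p3, p2) → 46.2973
Σ area = 461.506

Euler characteristic 5−9+6 = 2 ✓


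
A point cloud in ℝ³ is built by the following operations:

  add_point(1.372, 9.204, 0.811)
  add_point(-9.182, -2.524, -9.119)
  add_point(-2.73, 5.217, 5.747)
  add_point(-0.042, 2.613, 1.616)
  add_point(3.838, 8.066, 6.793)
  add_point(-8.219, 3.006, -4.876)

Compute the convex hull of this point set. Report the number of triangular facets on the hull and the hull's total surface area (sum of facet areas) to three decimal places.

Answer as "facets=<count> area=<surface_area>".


facets=8 area=252.560

Hull vertices (6/6): indices [0, 1, 2, 3, 4, 5].

Area of each hull facet:
  f1: (p2, p0, p4) → 21.7390
  f2: (p5, p0, p1) → 29.5059
  f3: (p5, p2, p1) → 29.1719
  f4: (p5, p2, p0) → 44.7096
  f5: (p3, p0, p1) → 47.2309
  f6: (p3, p0, p4) → 21.8590
  f7: (p3, p2, p1) → 38.3961
  f8: (p3, p2, p4) → 19.9473
Σ area = 252.560

Euler: V−E+F = 6−12+8 = 2.


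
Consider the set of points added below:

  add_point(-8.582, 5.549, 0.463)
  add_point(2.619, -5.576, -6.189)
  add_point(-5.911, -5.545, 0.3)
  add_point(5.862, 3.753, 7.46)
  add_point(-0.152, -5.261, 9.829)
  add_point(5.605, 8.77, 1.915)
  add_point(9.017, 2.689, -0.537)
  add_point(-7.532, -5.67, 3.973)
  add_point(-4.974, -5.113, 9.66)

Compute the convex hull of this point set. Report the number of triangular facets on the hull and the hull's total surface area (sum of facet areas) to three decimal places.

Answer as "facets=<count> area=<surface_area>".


facets=14 area=694.791

Points on the hull: [0, 1, 2, 3, 4, 5, 6, 7, 8] (9 of 9).

Facet areas (half cross-product norm):
  f1: (p2, p7, p0) → 22.8513
  f2: (p2, p1, p0) → 59.9486
  f3: (p2, p1, p7) → 10.4312
  f4: (p5, p3, p0) → 54.6506
  f5: (p5, p3, p6) → 26.1824
  f6: (p5, p1, p0) → 111.6565
  f7: (p5, p1, p6) → 38.4879
  f8: (p8, p7, p0) → 36.0229
  f9: (p8, p3, p0) → 95.8038
  f10: (p4, p3, p6) → 45.9066
  f11: (p4, p8, p3) → 23.0409
  f12: (p4, p1, p6) → 88.9349
  f13: (p4, p1, p7) → 67.2833
  f14: (p4, p8, p7) → 13.5900
Σ area = 694.791

Euler: V−E+F = 9−21+14 = 2.


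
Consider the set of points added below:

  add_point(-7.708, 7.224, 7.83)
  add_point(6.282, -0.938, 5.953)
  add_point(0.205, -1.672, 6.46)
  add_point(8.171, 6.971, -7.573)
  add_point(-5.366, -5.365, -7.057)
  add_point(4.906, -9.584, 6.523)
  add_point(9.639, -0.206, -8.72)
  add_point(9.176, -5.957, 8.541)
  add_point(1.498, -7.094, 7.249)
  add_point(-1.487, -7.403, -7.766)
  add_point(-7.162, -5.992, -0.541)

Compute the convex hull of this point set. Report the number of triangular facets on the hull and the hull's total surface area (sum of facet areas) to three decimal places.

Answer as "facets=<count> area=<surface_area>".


Extreme-point indices: [0, 1, 3, 4, 5, 6, 7, 8, 9, 10] — 10 of 11 on the boundary.

Triangle areas on the boundary:
  f1: (p7, p5, p6) → 53.8554
  f2: (p3, p7, p6) → 66.6681
  f3: (p3, p4, p0) → 170.2972
  f4: (p3, p4, p6) → 58.7850
  f5: (p10, p4, p0) → 47.5890
  f6: (p9, p5, p6) → 102.8854
  f7: (p9, p4, p6) → 25.6259
  f8: (p9, p10, p5) → 66.1467
  f9: (p9, p10, p4) → 14.1561
  f10: (p1, p7, p0) → 34.7770
  f11: (p1, p3, p0) → 128.5075
  f12: (p1, p3, p7) → 36.1774
  f13: (p8, p10, p0) → 88.6501
  f14: (p8, p10, p5) → 21.2321
  f15: (p8, p7, p0) → 61.4045
  f16: (p8, p7, p5) → 12.5892
Σ area = 989.347

Check V−E+F: 10 − 24 + 16 = 2.

facets=16 area=989.347


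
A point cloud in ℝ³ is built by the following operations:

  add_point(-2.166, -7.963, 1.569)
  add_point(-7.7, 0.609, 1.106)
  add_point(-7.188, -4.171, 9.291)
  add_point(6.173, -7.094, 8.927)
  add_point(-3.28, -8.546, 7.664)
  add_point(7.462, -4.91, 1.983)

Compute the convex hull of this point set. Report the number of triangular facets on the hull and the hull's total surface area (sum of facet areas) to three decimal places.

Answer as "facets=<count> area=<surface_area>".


Points on the hull: [0, 1, 2, 3, 4, 5] (6 of 6).

Facet areas (half cross-product norm):
  f1: (p0, p5, p1) → 49.7869
  f2: (p0, p2, p1) → 42.2319
  f3: (p0, p2, p4) → 18.0138
  f4: (p3, p5, p1) → 59.7246
  f5: (p3, p2, p1) → 64.3213
  f6: (p3, p2, p4) → 25.6646
  f7: (p3, p0, p5) → 36.4768
  f8: (p3, p0, p4) → 29.9615
Σ area = 326.181

Euler characteristic 6−12+8 = 2 ✓

facets=8 area=326.181


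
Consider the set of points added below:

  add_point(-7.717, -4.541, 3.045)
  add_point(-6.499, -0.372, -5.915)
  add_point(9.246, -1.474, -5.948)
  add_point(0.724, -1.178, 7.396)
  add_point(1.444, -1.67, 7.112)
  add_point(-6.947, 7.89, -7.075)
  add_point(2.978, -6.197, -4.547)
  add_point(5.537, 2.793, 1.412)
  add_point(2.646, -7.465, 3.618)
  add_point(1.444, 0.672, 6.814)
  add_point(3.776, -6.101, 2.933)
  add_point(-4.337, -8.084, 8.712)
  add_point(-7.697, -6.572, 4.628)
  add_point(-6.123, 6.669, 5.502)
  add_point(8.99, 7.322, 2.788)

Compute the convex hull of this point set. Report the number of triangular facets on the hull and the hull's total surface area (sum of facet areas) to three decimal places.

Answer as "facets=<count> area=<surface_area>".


facets=24 area=909.226

Points on the hull: [0, 1, 2, 3, 4, 5, 6, 8, 9, 10, 11, 12, 13, 14] (14 of 15).

Area of each hull facet:
  f1: (p14, p5, p2) → 109.6762
  f2: (p1, p5, p0) → 35.2110
  f3: (p1, p5, p2) → 65.4417
  f4: (p13, p5, p0) → 72.7710
  f5: (p13, p14, p5) → 96.6550
  f6: (p6, p1, p2) → 42.0873
  f7: (p3, p13, p11) → 44.5035
  f8: (p8, p6, p2) → 31.4873
  f9: (p8, p6, p11) → 28.0073
  f10: (p12, p6, p11) → 38.7108
  f11: (p12, p13, p0) → 11.5652
  f12: (p12, p13, p11) → 36.3245
  f13: (p12, p1, p0) → 6.0311
  f14: (p12, p6, p1) → 66.0233
  f15: (p9, p13, p14) → 52.4439
  f16: (p9, p3, p14) → 4.9789
  f17: (p9, p3, p13) → 9.5557
  f18: (p10, p14, p2) → 68.1050
  f19: (p10, p8, p2) → 5.5796
  f20: (p10, p8, p14) → 6.2741
  f21: (p4, p3, p14) → 5.6264
  f22: (p4, p8, p14) → 40.6569
  f23: (p4, p3, p11) → 3.9602
  f24: (p4, p8, p11) → 27.5503
Σ area = 909.226

Euler characteristic 14−36+24 = 2 ✓


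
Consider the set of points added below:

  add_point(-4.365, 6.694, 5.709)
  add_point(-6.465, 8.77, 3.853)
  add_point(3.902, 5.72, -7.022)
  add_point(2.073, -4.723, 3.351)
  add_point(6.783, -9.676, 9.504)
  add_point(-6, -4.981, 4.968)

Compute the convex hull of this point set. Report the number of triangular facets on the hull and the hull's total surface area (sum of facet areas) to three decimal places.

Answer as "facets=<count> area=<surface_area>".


Hull vertices (6/6): indices [0, 1, 2, 3, 4, 5].

Per-facet area ½‖(b−a)×(c−a)‖:
  f1: (p0, p2, p1) → 26.4409
  f2: (p0, p2, p4) → 150.4272
  f3: (p5, p2, p1) → 104.3883
  f4: (p5, p0, p1) → 18.1647
  f5: (p5, p0, p4) → 83.3855
  f6: (p3, p2, p4) → 42.3429
  f7: (p3, p5, p4) → 35.4288
  f8: (p3, p5, p2) → 58.6433
Σ area = 519.222

Euler: V−E+F = 6−12+8 = 2.

facets=8 area=519.222


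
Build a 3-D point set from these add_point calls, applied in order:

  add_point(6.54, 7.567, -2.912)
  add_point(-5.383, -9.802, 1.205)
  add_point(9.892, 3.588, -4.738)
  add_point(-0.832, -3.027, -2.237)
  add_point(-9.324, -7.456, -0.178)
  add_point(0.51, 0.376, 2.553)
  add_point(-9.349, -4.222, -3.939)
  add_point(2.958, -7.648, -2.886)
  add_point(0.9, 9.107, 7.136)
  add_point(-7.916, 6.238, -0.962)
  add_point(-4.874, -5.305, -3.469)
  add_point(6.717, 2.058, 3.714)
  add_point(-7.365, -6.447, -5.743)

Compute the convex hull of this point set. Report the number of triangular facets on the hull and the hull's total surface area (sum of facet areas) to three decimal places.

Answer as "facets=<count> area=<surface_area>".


facets=16 area=778.881

Extreme-point indices: [0, 1, 2, 4, 6, 7, 8, 9, 11, 12] — 10 of 13 on the boundary.

Facet areas (half cross-product norm):
  f1: (p0, p8, p2) → 23.5947
  f2: (p0, p9, p8) → 69.2418
  f3: (p4, p1, p8) → 49.4678
  f4: (p4, p9, p8) → 81.7811
  f5: (p4, p9, p6) → 24.7490
  f6: (p12, p7, p1) → 36.7626
  f7: (p12, p4, p6) → 8.6388
  f8: (p12, p4, p1) → 14.2883
  f9: (p12, p7, p2) → 66.8259
  f10: (p12, p9, p6) → 14.1000
  f11: (p12, p0, p2) → 54.5154
  f12: (p12, p0, p9) → 99.3620
  f13: (p11, p1, p8) → 82.8607
  f14: (p11, p7, p1) → 57.3948
  f15: (p11, p8, p2) → 40.7622
  f16: (p11, p7, p2) → 54.5363
Σ area = 778.881

Check V−E+F: 10 − 24 + 16 = 2.


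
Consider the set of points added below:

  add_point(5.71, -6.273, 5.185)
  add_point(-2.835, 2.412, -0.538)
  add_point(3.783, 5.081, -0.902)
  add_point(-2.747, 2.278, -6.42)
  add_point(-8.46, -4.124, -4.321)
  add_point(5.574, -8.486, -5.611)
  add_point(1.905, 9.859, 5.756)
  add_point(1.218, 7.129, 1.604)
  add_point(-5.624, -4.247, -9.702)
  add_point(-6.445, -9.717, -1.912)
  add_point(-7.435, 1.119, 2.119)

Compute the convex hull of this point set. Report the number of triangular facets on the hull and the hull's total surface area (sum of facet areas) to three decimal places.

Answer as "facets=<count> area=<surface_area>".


facets=14 area=730.812

Extreme-point indices: [0, 2, 3, 4, 5, 6, 8, 9, 10] — 9 of 11 on the boundary.

Per-facet area ½‖(b−a)×(c−a)‖:
  f1: (p2, p6, p0) → 54.0671
  f2: (p10, p6, p0) → 96.2795
  f3: (p5, p2, p0) → 68.8148
  f4: (p9, p10, p4) → 26.1857
  f5: (p9, p10, p0) → 79.6364
  f6: (p9, p5, p0) → 67.3192
  f7: (p9, p8, p4) → 19.2346
  f8: (p9, p5, p8) → 55.9251
  f9: (p3, p8, p4) → 23.3171
  f10: (p3, p10, p4) → 34.6125
  f11: (p3, p10, p6) → 64.2198
  f12: (p3, p5, p8) → 48.8433
  f13: (p3, p5, p2) → 59.6169
  f14: (p3, p2, p6) → 32.7402
Σ area = 730.812

Check V−E+F: 9 − 21 + 14 = 2.


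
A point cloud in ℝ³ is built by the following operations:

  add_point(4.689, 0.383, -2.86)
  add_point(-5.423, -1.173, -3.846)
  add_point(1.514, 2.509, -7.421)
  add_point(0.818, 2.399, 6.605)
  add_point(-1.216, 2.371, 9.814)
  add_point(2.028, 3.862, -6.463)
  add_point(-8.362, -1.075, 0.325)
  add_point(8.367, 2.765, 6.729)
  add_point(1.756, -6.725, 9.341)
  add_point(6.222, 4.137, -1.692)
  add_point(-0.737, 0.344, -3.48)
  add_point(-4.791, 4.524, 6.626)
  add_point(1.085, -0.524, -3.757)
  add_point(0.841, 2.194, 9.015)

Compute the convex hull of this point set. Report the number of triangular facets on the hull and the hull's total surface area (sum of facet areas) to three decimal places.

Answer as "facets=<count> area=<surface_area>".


11 of the 14 inputs are extreme points: [0, 1, 2, 4, 5, 6, 7, 8, 9, 11, 12].

Triangle areas on the boundary:
  f1: (p1, p8, p6) → 37.2871
  f2: (p0, p8, p7) → 61.5385
  f3: (p4, p8, p7) → 46.4301
  f4: (p4, p11, p7) → 23.6836
  f5: (p4, p8, p6) → 58.7999
  f6: (p4, p11, p6) → 21.6716
  f7: (p9, p11, p7) → 56.2309
  f8: (p9, p0, p7) → 18.1288
  f9: (p9, p0, p2) → 12.5052
  f10: (p12, p1, p2) → 15.4607
  f11: (p12, p0, p2) → 9.1151
  f12: (p12, p1, p8) → 47.4391
  f13: (p12, p0, p8) → 27.4004
  f14: (p5, p9, p2) → 4.2250
  f15: (p5, p9, p11) → 43.7767
  f16: (p5, p11, p6) → 60.1414
  f17: (p5, p1, p6) → 17.6064
  f18: (p5, p1, p2) → 7.0370
Σ area = 568.478

Euler: V−E+F = 11−27+18 = 2.

facets=18 area=568.478
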